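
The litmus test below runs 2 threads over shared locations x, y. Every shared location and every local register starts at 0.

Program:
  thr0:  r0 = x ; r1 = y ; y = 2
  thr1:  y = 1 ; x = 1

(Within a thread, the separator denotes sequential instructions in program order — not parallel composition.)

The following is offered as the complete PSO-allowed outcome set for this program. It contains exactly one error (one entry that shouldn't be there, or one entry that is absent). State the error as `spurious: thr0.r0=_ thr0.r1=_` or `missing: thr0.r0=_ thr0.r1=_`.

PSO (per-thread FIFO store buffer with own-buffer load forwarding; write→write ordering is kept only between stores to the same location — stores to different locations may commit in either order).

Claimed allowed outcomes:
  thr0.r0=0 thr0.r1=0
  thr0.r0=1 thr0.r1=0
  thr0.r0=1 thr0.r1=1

outcome vector order: (thr0.r0,thr0.r1)
PSO: 4 outcomes — {00, 01, 10, 11}
PSO∖claimed = {01}

missing: thr0.r0=0 thr0.r1=1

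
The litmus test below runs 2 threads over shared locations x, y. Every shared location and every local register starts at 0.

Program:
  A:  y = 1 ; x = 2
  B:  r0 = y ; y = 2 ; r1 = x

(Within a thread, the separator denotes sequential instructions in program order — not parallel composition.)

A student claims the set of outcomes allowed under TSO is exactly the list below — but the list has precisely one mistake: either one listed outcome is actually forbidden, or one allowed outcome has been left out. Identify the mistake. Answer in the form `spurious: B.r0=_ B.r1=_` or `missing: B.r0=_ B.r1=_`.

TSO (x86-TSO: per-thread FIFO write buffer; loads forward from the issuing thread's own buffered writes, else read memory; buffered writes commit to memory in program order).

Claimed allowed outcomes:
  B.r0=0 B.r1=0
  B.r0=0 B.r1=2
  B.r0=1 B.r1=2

outcome vector order: (B.r0,B.r1)
TSO (4): (0,0); (0,2); (1,0); (1,2)
TSO∖claimed = {(1,0)}

missing: B.r0=1 B.r1=0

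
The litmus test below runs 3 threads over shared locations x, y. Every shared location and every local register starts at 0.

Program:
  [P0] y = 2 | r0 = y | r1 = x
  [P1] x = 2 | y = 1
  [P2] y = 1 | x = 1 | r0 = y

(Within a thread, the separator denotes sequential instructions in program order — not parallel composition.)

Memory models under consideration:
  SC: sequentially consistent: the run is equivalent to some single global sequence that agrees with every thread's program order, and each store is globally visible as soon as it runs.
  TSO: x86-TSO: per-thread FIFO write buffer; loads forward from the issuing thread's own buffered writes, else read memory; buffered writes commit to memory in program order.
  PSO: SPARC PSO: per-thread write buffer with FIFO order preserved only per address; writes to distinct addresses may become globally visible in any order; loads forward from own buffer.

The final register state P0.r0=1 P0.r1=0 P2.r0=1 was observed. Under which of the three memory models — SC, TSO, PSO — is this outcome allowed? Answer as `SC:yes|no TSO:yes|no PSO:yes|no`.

SC:yes TSO:yes PSO:yes

outcome vector order: (P0.r0,P0.r1,P2.r0)
[SC] allowed = {101, 111, 112, 121, 122, 201, 202, 211, 212, 221, 222}
[TSO] allowed = {101, 111, 112, 121, 122, 201, 202, 211, 212, 221, 222}
[PSO] allowed = {101, 102, 111, 112, 121, 122, 201, 202, 211, 212, 221, 222}
target 101 ∈ {SC,TSO,PSO}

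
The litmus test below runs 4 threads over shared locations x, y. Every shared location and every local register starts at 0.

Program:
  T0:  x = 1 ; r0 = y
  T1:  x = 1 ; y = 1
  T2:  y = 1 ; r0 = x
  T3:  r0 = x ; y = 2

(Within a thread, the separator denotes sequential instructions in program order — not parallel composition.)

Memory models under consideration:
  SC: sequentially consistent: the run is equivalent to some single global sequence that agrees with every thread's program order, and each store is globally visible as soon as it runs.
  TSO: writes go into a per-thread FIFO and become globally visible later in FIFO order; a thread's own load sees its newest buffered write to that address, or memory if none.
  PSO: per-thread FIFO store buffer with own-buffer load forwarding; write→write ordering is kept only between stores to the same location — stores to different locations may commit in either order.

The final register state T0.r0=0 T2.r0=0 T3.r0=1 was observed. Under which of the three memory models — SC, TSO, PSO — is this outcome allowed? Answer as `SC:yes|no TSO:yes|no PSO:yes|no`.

outcome vector order: (T0.r0,T2.r0,T3.r0)
SC: 10 outcomes — {010, 011, 100, 101, 110, 111, 200, 201, 210, 211}
TSO: 12 outcomes — {000, 001, 010, 011, 100, 101, 110, 111, 200, 201, 210, 211}
PSO: 12 outcomes — {000, 001, 010, 011, 100, 101, 110, 111, 200, 201, 210, 211}
target 001 ∈ {TSO,PSO}

SC:no TSO:yes PSO:yes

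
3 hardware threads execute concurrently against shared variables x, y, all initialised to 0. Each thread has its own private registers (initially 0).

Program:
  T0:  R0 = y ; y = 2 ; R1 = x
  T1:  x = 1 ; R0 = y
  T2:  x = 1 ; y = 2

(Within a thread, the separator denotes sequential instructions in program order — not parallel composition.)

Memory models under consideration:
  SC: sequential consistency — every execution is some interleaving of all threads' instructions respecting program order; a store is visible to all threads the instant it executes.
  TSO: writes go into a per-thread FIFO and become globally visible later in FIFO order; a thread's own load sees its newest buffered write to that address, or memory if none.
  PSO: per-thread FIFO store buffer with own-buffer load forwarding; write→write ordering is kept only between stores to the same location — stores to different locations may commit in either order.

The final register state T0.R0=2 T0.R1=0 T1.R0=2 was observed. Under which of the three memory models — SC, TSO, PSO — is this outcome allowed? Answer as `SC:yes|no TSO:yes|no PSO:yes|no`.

outcome vector order: (T0.R0,T0.R1,T1.R0)
SC: 5 outcomes — {<0 0 2>; <0 1 0>; <0 1 2>; <2 1 0>; <2 1 2>}
TSO: 6 outcomes — {<0 0 0>; <0 0 2>; <0 1 0>; <0 1 2>; <2 1 0>; <2 1 2>}
PSO: 8 outcomes — {<0 0 0>; <0 0 2>; <0 1 0>; <0 1 2>; <2 0 0>; <2 0 2>; <2 1 0>; <2 1 2>}
target <2 0 2> ∈ {PSO}

SC:no TSO:no PSO:yes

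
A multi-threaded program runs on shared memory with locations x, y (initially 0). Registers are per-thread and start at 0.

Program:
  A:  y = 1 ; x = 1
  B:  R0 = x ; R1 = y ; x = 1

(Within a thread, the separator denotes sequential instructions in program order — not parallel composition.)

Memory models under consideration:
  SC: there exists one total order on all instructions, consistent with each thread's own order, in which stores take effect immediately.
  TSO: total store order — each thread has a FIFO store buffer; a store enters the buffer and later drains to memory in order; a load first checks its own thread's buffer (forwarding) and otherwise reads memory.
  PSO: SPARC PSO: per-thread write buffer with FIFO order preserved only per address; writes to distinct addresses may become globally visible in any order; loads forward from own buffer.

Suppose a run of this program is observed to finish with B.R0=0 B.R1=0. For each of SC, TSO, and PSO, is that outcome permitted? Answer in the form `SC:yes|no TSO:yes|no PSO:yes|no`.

outcome vector order: (B.R0,B.R1)
under SC → 0/0; 0/1; 1/1
under TSO → 0/0; 0/1; 1/1
under PSO → 0/0; 0/1; 1/0; 1/1
target 0/0 ∈ {SC,TSO,PSO}

SC:yes TSO:yes PSO:yes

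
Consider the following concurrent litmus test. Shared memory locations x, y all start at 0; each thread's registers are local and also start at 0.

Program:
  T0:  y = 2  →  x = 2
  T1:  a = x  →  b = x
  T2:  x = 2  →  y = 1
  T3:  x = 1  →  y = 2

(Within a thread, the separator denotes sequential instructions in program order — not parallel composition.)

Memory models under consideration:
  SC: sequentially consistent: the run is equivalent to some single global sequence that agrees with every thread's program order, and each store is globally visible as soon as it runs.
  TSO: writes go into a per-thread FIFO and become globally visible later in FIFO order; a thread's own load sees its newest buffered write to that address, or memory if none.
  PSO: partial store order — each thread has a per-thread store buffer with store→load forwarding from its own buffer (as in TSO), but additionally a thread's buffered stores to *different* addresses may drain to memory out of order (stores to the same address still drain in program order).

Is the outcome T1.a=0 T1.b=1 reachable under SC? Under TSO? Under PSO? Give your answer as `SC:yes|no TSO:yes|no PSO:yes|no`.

outcome vector order: (T1.a,T1.b)
SC (7): (0,0), (0,1), (0,2), (1,1), (1,2), (2,1), (2,2)
TSO (7): (0,0), (0,1), (0,2), (1,1), (1,2), (2,1), (2,2)
PSO (7): (0,0), (0,1), (0,2), (1,1), (1,2), (2,1), (2,2)
target (0,1) ∈ {SC,TSO,PSO}

SC:yes TSO:yes PSO:yes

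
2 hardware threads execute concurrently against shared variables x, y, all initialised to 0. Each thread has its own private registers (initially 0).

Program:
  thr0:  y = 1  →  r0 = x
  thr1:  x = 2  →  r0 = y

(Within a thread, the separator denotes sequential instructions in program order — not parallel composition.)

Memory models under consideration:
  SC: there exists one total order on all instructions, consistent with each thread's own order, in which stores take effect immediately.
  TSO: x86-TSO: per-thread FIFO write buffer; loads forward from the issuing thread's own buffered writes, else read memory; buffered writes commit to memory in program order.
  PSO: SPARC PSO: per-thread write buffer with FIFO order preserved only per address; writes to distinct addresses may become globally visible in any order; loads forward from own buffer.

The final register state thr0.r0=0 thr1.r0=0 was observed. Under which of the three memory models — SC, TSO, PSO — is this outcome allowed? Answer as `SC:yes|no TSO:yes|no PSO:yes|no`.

outcome vector order: (thr0.r0,thr1.r0)
[SC] allowed = {01 20 21}
[TSO] allowed = {00 01 20 21}
[PSO] allowed = {00 01 20 21}
target 00 ∈ {TSO,PSO}

SC:no TSO:yes PSO:yes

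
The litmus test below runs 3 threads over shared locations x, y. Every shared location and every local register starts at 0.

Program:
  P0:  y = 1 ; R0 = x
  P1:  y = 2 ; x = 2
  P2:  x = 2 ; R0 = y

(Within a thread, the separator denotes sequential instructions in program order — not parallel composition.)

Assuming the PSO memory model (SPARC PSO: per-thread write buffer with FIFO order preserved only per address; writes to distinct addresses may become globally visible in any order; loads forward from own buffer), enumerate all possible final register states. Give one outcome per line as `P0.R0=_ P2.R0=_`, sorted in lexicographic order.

P0.R0=0 P2.R0=0
P0.R0=0 P2.R0=1
P0.R0=0 P2.R0=2
P0.R0=2 P2.R0=0
P0.R0=2 P2.R0=1
P0.R0=2 P2.R0=2

outcome vector order: (P0.R0,P2.R0)
|PSO outcomes| = 6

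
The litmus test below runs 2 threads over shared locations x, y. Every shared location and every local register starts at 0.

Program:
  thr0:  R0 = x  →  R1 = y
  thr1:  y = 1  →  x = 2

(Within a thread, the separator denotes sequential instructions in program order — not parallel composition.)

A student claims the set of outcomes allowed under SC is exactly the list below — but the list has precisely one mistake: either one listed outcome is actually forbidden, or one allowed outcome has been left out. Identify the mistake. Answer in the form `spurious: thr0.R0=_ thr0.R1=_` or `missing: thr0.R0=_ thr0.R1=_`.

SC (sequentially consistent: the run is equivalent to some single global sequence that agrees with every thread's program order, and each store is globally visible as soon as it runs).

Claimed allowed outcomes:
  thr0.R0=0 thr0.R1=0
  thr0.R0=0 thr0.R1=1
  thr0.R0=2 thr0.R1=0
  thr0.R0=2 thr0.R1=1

outcome vector order: (thr0.R0,thr0.R1)
SC: 3 outcomes — {(0,0); (0,1); (2,1)}
claimed∖SC = {(2,0)}

spurious: thr0.R0=2 thr0.R1=0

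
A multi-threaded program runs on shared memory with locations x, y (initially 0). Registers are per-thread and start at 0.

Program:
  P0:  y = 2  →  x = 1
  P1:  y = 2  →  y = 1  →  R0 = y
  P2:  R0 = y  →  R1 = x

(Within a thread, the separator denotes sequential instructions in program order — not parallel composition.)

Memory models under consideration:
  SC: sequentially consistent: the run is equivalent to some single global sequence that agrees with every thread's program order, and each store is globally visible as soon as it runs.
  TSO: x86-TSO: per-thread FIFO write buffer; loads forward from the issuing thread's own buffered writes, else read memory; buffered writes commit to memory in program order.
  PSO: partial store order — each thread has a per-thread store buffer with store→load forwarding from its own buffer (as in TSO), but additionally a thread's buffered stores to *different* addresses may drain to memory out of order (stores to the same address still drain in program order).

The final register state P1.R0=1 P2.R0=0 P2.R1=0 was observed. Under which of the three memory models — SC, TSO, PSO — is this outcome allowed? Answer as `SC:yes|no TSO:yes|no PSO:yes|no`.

outcome vector order: (P1.R0,P2.R0,P2.R1)
[SC] allowed = {1/0/0, 1/0/1, 1/1/0, 1/1/1, 1/2/0, 1/2/1, 2/0/0, 2/0/1, 2/1/0, 2/1/1, 2/2/0, 2/2/1}
[TSO] allowed = {1/0/0, 1/0/1, 1/1/0, 1/1/1, 1/2/0, 1/2/1, 2/0/0, 2/0/1, 2/1/0, 2/1/1, 2/2/0, 2/2/1}
[PSO] allowed = {1/0/0, 1/0/1, 1/1/0, 1/1/1, 1/2/0, 1/2/1, 2/0/0, 2/0/1, 2/1/0, 2/1/1, 2/2/0, 2/2/1}
target 1/0/0 ∈ {SC,TSO,PSO}

SC:yes TSO:yes PSO:yes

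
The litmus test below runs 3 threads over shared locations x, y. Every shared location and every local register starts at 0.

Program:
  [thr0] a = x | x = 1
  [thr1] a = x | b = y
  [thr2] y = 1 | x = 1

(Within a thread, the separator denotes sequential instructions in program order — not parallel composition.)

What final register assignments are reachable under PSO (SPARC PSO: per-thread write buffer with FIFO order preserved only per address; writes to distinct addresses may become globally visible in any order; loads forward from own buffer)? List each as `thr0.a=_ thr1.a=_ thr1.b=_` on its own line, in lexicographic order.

outcome vector order: (thr0.a,thr1.a,thr1.b)
|PSO outcomes| = 8

thr0.a=0 thr1.a=0 thr1.b=0
thr0.a=0 thr1.a=0 thr1.b=1
thr0.a=0 thr1.a=1 thr1.b=0
thr0.a=0 thr1.a=1 thr1.b=1
thr0.a=1 thr1.a=0 thr1.b=0
thr0.a=1 thr1.a=0 thr1.b=1
thr0.a=1 thr1.a=1 thr1.b=0
thr0.a=1 thr1.a=1 thr1.b=1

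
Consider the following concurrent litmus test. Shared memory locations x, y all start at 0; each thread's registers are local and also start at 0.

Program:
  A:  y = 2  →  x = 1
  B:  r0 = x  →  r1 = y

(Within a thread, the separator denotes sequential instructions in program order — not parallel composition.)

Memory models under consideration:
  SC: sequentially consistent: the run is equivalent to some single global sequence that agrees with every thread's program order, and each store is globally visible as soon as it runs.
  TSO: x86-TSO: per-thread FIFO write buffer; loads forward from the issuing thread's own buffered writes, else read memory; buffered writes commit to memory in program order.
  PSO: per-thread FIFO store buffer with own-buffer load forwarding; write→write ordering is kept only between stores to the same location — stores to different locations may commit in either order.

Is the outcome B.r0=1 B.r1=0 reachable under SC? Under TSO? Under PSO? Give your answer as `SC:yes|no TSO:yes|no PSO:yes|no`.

SC:no TSO:no PSO:yes

outcome vector order: (B.r0,B.r1)
SC (3): 0/0 0/2 1/2
TSO (3): 0/0 0/2 1/2
PSO (4): 0/0 0/2 1/0 1/2
target 1/0 ∈ {PSO}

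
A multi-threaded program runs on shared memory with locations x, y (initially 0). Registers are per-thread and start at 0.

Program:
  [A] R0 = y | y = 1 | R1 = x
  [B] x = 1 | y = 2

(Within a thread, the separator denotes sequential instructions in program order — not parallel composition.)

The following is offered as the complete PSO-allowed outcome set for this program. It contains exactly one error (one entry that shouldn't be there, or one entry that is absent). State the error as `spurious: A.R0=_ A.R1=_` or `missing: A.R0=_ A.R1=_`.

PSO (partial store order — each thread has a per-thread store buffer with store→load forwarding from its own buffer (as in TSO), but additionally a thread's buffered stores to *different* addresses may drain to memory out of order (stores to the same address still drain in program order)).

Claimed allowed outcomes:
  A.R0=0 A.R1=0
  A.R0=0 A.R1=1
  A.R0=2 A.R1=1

missing: A.R0=2 A.R1=0

outcome vector order: (A.R0,A.R1)
PSO: 4 outcomes — {0/0, 0/1, 2/0, 2/1}
PSO∖claimed = {2/0}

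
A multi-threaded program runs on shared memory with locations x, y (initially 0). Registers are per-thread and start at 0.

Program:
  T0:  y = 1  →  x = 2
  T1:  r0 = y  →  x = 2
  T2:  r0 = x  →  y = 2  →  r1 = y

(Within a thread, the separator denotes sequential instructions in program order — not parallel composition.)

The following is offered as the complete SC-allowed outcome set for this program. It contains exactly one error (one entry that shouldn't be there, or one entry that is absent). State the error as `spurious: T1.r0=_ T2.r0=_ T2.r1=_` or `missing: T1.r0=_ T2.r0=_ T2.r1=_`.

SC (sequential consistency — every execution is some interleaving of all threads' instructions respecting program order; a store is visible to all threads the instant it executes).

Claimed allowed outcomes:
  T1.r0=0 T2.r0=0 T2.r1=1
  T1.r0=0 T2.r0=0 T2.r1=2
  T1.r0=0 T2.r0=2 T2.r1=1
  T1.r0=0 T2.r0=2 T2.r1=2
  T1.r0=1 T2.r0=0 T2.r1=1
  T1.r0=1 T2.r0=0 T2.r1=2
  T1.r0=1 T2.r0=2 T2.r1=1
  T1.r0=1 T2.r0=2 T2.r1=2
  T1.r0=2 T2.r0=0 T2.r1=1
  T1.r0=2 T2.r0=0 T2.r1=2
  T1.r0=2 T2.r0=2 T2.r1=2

spurious: T1.r0=1 T2.r0=2 T2.r1=1

outcome vector order: (T1.r0,T2.r0,T2.r1)
SC (10): 001, 002, 021, 022, 101, 102, 122, 201, 202, 222
claimed∖SC = {121}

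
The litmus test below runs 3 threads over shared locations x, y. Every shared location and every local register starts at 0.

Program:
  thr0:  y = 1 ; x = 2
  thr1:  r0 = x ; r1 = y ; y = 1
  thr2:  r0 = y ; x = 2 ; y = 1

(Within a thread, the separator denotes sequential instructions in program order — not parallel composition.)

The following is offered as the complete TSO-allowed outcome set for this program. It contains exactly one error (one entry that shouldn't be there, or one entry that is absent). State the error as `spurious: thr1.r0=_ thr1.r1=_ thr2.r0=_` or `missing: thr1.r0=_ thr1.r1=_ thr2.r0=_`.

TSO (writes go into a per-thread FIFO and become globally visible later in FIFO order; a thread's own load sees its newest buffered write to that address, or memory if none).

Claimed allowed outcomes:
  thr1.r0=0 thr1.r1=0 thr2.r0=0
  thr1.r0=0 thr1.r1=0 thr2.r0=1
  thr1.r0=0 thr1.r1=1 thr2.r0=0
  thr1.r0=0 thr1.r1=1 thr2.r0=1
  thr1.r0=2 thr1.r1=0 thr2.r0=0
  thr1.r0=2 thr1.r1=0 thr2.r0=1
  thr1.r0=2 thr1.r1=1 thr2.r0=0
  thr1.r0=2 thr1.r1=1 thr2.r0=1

outcome vector order: (thr1.r0,thr1.r1,thr2.r0)
[TSO] allowed = {0/0/0; 0/0/1; 0/1/0; 0/1/1; 2/0/0; 2/1/0; 2/1/1}
claimed∖TSO = {2/0/1}

spurious: thr1.r0=2 thr1.r1=0 thr2.r0=1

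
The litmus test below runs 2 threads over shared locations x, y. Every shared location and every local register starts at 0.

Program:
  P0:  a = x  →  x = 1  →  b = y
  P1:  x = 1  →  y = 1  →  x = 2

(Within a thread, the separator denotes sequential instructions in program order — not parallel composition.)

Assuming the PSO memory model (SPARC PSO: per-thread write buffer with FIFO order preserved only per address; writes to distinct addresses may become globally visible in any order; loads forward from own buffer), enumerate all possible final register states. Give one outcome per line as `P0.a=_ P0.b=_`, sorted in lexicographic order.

outcome vector order: (P0.a,P0.b)
|PSO outcomes| = 6

P0.a=0 P0.b=0
P0.a=0 P0.b=1
P0.a=1 P0.b=0
P0.a=1 P0.b=1
P0.a=2 P0.b=0
P0.a=2 P0.b=1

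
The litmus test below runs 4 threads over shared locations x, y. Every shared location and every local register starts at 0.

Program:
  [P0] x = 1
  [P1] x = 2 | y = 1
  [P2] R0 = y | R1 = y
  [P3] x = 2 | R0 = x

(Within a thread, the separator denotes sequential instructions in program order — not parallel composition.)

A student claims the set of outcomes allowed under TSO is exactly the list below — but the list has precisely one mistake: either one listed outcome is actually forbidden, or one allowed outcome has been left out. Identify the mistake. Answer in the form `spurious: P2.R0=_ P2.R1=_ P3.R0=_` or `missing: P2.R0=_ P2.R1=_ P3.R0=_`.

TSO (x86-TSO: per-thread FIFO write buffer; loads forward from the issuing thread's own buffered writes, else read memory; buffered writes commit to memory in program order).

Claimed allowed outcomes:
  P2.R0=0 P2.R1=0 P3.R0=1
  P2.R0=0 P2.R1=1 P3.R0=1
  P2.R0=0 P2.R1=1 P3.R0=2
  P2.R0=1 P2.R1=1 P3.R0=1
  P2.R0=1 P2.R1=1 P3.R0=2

outcome vector order: (P2.R0,P2.R1,P3.R0)
[TSO] allowed = {0/0/1; 0/0/2; 0/1/1; 0/1/2; 1/1/1; 1/1/2}
TSO∖claimed = {0/0/2}

missing: P2.R0=0 P2.R1=0 P3.R0=2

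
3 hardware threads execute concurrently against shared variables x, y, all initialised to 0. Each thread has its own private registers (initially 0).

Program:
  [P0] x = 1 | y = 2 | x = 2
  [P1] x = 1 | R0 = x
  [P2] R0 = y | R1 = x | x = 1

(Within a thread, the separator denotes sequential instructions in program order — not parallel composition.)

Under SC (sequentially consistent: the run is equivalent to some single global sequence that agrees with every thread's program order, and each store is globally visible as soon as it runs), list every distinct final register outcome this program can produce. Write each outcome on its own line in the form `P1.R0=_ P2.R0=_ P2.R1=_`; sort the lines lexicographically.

P1.R0=1 P2.R0=0 P2.R1=0
P1.R0=1 P2.R0=0 P2.R1=1
P1.R0=1 P2.R0=0 P2.R1=2
P1.R0=1 P2.R0=2 P2.R1=1
P1.R0=1 P2.R0=2 P2.R1=2
P1.R0=2 P2.R0=0 P2.R1=0
P1.R0=2 P2.R0=0 P2.R1=1
P1.R0=2 P2.R0=0 P2.R1=2
P1.R0=2 P2.R0=2 P2.R1=1
P1.R0=2 P2.R0=2 P2.R1=2

outcome vector order: (P1.R0,P2.R0,P2.R1)
|SC outcomes| = 10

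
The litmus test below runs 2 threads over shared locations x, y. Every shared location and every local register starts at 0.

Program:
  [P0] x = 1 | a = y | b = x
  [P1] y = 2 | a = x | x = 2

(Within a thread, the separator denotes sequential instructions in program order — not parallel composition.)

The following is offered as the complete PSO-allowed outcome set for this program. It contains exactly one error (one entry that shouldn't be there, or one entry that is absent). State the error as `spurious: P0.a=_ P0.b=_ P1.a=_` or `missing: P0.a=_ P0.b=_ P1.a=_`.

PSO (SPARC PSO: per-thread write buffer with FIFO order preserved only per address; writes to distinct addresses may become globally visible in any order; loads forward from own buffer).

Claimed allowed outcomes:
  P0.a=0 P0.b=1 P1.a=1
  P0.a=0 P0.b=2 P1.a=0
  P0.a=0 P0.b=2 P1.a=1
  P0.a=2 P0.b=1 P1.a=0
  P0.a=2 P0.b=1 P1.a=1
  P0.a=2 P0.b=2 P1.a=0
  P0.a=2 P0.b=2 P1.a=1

missing: P0.a=0 P0.b=1 P1.a=0

outcome vector order: (P0.a,P0.b,P1.a)
under PSO → <0 1 0>, <0 1 1>, <0 2 0>, <0 2 1>, <2 1 0>, <2 1 1>, <2 2 0>, <2 2 1>
PSO∖claimed = {<0 1 0>}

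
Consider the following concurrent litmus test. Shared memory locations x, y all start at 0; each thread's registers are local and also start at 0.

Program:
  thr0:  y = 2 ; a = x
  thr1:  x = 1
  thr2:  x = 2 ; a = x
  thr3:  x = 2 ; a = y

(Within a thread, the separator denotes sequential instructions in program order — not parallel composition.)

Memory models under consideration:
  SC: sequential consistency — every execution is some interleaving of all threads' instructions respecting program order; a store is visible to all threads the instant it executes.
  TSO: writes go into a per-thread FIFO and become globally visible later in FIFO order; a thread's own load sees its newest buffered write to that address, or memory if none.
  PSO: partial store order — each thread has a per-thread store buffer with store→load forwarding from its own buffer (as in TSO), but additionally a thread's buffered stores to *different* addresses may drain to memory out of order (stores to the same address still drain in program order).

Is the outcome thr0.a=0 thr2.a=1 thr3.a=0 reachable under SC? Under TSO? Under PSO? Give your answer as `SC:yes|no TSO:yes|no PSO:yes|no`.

outcome vector order: (thr0.a,thr2.a,thr3.a)
[SC] allowed = {012; 022; 110; 112; 120; 122; 210; 212; 220; 222}
[TSO] allowed = {010; 012; 020; 022; 110; 112; 120; 122; 210; 212; 220; 222}
[PSO] allowed = {010; 012; 020; 022; 110; 112; 120; 122; 210; 212; 220; 222}
target 010 ∈ {TSO,PSO}

SC:no TSO:yes PSO:yes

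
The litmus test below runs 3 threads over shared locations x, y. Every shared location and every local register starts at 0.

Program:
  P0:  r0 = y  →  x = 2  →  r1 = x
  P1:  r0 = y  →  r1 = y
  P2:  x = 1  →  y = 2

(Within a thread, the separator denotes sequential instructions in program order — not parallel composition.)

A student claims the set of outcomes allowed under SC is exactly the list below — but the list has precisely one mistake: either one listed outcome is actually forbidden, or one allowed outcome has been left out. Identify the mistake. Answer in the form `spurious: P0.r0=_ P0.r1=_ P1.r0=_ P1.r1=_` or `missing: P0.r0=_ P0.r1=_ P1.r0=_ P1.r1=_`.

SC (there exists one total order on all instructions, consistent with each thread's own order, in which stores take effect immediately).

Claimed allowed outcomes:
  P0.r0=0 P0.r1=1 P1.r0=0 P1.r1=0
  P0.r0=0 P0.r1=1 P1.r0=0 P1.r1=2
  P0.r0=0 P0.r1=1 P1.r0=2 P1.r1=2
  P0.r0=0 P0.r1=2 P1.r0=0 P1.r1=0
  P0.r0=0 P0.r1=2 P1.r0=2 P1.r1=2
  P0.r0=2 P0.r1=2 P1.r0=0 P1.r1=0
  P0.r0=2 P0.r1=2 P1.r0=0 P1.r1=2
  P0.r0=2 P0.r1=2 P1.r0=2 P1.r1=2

outcome vector order: (P0.r0,P0.r1,P1.r0,P1.r1)
under SC → <0 1 0 0>, <0 1 0 2>, <0 1 2 2>, <0 2 0 0>, <0 2 0 2>, <0 2 2 2>, <2 2 0 0>, <2 2 0 2>, <2 2 2 2>
SC∖claimed = {<0 2 0 2>}

missing: P0.r0=0 P0.r1=2 P1.r0=0 P1.r1=2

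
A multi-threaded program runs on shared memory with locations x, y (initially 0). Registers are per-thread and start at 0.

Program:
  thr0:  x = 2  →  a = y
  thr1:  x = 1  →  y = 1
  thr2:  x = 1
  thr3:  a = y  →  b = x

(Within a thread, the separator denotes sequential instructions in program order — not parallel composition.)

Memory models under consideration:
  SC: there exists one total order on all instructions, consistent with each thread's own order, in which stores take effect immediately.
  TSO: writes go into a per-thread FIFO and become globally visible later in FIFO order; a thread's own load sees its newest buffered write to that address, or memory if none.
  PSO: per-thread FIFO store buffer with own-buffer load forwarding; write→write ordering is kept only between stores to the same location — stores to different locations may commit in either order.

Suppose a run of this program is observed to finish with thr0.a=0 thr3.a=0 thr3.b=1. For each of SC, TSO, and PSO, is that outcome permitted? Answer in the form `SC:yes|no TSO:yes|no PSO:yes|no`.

SC:yes TSO:yes PSO:yes

outcome vector order: (thr0.a,thr3.a,thr3.b)
SC: 10 outcomes — {<0 0 0>, <0 0 1>, <0 0 2>, <0 1 1>, <0 1 2>, <1 0 0>, <1 0 1>, <1 0 2>, <1 1 1>, <1 1 2>}
TSO: 10 outcomes — {<0 0 0>, <0 0 1>, <0 0 2>, <0 1 1>, <0 1 2>, <1 0 0>, <1 0 1>, <1 0 2>, <1 1 1>, <1 1 2>}
PSO: 12 outcomes — {<0 0 0>, <0 0 1>, <0 0 2>, <0 1 0>, <0 1 1>, <0 1 2>, <1 0 0>, <1 0 1>, <1 0 2>, <1 1 0>, <1 1 1>, <1 1 2>}
target <0 0 1> ∈ {SC,TSO,PSO}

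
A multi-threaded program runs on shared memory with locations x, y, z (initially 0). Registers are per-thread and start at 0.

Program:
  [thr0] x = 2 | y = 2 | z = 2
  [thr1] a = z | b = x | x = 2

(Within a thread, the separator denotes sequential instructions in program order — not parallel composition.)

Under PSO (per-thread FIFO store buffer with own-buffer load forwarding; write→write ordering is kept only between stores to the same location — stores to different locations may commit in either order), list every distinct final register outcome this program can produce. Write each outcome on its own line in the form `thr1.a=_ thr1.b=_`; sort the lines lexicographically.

outcome vector order: (thr1.a,thr1.b)
|PSO outcomes| = 4

thr1.a=0 thr1.b=0
thr1.a=0 thr1.b=2
thr1.a=2 thr1.b=0
thr1.a=2 thr1.b=2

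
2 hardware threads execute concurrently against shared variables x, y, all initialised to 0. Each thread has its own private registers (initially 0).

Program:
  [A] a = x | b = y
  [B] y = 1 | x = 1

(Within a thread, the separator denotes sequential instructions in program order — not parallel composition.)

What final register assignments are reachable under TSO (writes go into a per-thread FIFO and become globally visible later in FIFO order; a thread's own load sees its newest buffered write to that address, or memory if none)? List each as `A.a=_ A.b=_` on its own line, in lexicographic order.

A.a=0 A.b=0
A.a=0 A.b=1
A.a=1 A.b=1

outcome vector order: (A.a,A.b)
|TSO outcomes| = 3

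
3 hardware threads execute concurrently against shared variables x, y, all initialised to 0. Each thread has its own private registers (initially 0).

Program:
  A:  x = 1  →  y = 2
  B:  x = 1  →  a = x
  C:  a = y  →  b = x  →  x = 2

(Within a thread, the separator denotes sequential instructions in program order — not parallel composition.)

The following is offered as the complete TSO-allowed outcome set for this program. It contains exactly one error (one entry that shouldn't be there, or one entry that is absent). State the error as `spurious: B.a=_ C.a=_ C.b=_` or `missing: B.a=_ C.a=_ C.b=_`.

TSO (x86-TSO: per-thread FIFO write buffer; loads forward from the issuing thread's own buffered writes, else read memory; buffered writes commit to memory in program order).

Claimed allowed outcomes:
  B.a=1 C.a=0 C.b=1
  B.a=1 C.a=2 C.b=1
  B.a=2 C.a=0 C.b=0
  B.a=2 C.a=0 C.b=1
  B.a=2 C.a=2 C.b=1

outcome vector order: (B.a,C.a,C.b)
TSO (6): <1 0 0>, <1 0 1>, <1 2 1>, <2 0 0>, <2 0 1>, <2 2 1>
TSO∖claimed = {<1 0 0>}

missing: B.a=1 C.a=0 C.b=0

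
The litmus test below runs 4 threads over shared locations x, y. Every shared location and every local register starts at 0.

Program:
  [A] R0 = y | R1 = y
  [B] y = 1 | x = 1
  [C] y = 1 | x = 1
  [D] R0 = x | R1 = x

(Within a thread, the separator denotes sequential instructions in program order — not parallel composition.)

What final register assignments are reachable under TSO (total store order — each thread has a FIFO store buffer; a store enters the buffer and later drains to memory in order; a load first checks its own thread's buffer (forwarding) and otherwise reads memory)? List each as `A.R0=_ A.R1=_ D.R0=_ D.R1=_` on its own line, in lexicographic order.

outcome vector order: (A.R0,A.R1,D.R0,D.R1)
|TSO outcomes| = 9

A.R0=0 A.R1=0 D.R0=0 D.R1=0
A.R0=0 A.R1=0 D.R0=0 D.R1=1
A.R0=0 A.R1=0 D.R0=1 D.R1=1
A.R0=0 A.R1=1 D.R0=0 D.R1=0
A.R0=0 A.R1=1 D.R0=0 D.R1=1
A.R0=0 A.R1=1 D.R0=1 D.R1=1
A.R0=1 A.R1=1 D.R0=0 D.R1=0
A.R0=1 A.R1=1 D.R0=0 D.R1=1
A.R0=1 A.R1=1 D.R0=1 D.R1=1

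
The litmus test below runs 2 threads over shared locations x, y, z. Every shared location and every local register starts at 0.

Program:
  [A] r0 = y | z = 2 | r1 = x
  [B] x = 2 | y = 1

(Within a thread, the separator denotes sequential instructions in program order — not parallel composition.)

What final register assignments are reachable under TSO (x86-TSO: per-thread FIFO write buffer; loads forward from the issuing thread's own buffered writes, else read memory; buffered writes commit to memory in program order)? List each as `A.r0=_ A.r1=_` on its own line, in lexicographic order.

A.r0=0 A.r1=0
A.r0=0 A.r1=2
A.r0=1 A.r1=2

outcome vector order: (A.r0,A.r1)
|TSO outcomes| = 3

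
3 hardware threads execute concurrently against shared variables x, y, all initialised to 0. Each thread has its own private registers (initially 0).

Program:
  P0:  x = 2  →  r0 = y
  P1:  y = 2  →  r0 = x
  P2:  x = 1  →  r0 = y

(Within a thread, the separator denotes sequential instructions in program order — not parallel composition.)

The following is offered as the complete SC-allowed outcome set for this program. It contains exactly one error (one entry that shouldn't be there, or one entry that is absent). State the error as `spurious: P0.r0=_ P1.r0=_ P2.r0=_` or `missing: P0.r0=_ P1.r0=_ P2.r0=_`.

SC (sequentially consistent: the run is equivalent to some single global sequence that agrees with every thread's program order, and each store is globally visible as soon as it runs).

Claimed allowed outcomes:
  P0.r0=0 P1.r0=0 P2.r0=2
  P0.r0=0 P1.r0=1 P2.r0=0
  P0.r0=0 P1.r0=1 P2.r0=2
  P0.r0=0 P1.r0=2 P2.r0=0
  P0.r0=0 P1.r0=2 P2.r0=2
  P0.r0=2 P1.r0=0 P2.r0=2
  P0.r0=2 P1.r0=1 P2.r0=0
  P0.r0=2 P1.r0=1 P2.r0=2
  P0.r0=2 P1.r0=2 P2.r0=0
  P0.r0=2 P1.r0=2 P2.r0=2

outcome vector order: (P0.r0,P1.r0,P2.r0)
[SC] allowed = {<0 1 0>; <0 1 2>; <0 2 0>; <0 2 2>; <2 0 2>; <2 1 0>; <2 1 2>; <2 2 0>; <2 2 2>}
claimed∖SC = {<0 0 2>}

spurious: P0.r0=0 P1.r0=0 P2.r0=2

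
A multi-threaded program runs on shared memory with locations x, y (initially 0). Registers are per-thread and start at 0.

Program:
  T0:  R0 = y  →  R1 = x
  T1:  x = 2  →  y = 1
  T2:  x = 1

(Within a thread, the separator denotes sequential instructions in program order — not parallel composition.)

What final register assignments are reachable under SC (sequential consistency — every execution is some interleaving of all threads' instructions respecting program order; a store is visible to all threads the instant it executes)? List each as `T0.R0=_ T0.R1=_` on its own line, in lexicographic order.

outcome vector order: (T0.R0,T0.R1)
|SC outcomes| = 5

T0.R0=0 T0.R1=0
T0.R0=0 T0.R1=1
T0.R0=0 T0.R1=2
T0.R0=1 T0.R1=1
T0.R0=1 T0.R1=2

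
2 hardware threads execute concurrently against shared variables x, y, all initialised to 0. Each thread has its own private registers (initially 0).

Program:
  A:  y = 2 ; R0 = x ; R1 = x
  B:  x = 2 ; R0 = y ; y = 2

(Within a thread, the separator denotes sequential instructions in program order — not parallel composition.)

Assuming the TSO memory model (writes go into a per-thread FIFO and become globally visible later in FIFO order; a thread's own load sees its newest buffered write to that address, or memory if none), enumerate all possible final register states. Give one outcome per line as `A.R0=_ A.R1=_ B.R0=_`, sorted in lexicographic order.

A.R0=0 A.R1=0 B.R0=0
A.R0=0 A.R1=0 B.R0=2
A.R0=0 A.R1=2 B.R0=0
A.R0=0 A.R1=2 B.R0=2
A.R0=2 A.R1=2 B.R0=0
A.R0=2 A.R1=2 B.R0=2

outcome vector order: (A.R0,A.R1,B.R0)
|TSO outcomes| = 6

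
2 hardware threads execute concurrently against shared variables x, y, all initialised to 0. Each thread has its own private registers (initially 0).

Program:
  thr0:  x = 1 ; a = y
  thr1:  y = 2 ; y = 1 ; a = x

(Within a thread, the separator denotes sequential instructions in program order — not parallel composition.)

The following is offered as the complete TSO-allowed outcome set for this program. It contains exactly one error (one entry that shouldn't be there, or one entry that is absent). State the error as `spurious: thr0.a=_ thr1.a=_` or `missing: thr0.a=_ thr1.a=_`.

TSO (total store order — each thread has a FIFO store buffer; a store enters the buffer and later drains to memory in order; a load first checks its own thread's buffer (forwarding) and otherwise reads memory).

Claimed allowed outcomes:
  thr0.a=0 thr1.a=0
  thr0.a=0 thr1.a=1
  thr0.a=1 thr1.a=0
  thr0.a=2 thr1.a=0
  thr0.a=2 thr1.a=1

missing: thr0.a=1 thr1.a=1

outcome vector order: (thr0.a,thr1.a)
under TSO → (0,0), (0,1), (1,0), (1,1), (2,0), (2,1)
TSO∖claimed = {(1,1)}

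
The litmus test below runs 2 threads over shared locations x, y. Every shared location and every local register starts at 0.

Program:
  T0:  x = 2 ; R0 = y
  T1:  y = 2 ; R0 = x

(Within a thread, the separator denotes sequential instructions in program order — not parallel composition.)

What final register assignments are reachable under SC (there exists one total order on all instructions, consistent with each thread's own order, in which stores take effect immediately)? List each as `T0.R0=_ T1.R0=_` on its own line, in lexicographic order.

outcome vector order: (T0.R0,T1.R0)
|SC outcomes| = 3

T0.R0=0 T1.R0=2
T0.R0=2 T1.R0=0
T0.R0=2 T1.R0=2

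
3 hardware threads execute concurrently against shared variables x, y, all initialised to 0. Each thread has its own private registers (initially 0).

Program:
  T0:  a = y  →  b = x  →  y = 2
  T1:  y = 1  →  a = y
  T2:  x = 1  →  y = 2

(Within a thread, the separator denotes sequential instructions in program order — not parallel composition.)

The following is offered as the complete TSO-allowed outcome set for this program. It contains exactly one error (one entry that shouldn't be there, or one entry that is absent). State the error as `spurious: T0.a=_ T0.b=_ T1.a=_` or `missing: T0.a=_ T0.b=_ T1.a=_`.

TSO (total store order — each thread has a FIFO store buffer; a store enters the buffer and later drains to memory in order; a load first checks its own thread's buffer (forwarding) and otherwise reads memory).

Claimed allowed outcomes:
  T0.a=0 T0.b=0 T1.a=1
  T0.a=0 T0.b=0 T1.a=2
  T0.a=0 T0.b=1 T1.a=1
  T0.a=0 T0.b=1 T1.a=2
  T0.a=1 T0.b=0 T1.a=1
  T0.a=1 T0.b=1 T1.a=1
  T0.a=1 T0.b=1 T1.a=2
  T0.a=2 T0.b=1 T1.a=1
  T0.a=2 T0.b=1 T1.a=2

outcome vector order: (T0.a,T0.b,T1.a)
[TSO] allowed = {<0 0 1> <0 0 2> <0 1 1> <0 1 2> <1 0 1> <1 0 2> <1 1 1> <1 1 2> <2 1 1> <2 1 2>}
TSO∖claimed = {<1 0 2>}

missing: T0.a=1 T0.b=0 T1.a=2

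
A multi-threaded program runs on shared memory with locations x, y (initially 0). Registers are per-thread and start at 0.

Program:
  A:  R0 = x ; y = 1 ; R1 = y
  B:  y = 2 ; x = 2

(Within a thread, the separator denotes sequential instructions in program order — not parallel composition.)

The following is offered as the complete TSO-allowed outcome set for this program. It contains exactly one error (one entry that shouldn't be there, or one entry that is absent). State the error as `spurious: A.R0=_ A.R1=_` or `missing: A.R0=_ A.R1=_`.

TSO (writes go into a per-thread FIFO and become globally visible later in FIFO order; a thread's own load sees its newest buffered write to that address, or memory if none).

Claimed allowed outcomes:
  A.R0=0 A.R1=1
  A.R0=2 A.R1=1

outcome vector order: (A.R0,A.R1)
[TSO] allowed = {<0 1>, <0 2>, <2 1>}
TSO∖claimed = {<0 2>}

missing: A.R0=0 A.R1=2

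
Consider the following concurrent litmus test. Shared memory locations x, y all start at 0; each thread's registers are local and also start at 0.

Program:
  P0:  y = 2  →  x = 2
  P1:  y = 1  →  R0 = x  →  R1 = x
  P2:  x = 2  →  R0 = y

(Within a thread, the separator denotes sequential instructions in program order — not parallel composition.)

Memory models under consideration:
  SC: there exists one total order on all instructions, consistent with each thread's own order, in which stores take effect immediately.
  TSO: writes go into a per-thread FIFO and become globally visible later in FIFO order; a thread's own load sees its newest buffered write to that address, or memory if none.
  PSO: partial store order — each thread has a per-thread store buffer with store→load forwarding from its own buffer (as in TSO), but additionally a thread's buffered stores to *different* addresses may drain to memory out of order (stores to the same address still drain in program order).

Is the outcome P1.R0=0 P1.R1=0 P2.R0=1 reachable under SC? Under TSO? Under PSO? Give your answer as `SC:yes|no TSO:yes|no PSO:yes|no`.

outcome vector order: (P1.R0,P1.R1,P2.R0)
SC (7): 0/0/1 0/0/2 0/2/1 0/2/2 2/2/0 2/2/1 2/2/2
TSO (9): 0/0/0 0/0/1 0/0/2 0/2/0 0/2/1 0/2/2 2/2/0 2/2/1 2/2/2
PSO (9): 0/0/0 0/0/1 0/0/2 0/2/0 0/2/1 0/2/2 2/2/0 2/2/1 2/2/2
target 0/0/1 ∈ {SC,TSO,PSO}

SC:yes TSO:yes PSO:yes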